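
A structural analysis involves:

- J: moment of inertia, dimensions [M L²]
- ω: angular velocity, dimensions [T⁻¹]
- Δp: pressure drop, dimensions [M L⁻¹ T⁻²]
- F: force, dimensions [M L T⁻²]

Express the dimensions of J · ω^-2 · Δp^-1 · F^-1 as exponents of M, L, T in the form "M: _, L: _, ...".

Collect each base-dimension exponent across the product:
  M: (1) − 2·(0) − (1) − (1) = -1
  L: (2) − 2·(0) − (-1) − (1) = 2
  T: (0) − 2·(-1) − (-2) − (-2) = 6
So the dimensions are [M⁻¹ L² T⁶].

M: -1, L: 2, T: 6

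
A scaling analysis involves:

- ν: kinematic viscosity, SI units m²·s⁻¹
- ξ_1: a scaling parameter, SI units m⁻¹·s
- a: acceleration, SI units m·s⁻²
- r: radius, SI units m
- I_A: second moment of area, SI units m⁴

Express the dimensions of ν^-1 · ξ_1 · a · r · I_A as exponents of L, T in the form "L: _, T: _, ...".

Collect each base-dimension exponent across the product:
  L: −(2) + (-1) + (1) + (1) + (4) = 3
  T: −(-1) + (1) + (-2) + (0) + (0) = 0
So the dimensions are [L³].

L: 3, T: 0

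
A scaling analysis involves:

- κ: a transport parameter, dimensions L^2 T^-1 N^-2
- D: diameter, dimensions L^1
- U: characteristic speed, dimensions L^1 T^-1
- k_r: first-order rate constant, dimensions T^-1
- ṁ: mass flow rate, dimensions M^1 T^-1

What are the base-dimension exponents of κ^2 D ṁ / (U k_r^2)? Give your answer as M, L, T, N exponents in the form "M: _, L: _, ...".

M: 1, L: 4, T: 0, N: -4

Collect each base-dimension exponent across the product:
  M: 2·(0) + (0) − (0) − 2·(0) + (1) = 1
  L: 2·(2) + (1) − (1) − 2·(0) + (0) = 4
  T: 2·(-1) + (0) − (-1) − 2·(-1) + (-1) = 0
  N: 2·(-2) + (0) − (0) − 2·(0) + (0) = -4
So the dimensions are [M L⁴ N⁻⁴].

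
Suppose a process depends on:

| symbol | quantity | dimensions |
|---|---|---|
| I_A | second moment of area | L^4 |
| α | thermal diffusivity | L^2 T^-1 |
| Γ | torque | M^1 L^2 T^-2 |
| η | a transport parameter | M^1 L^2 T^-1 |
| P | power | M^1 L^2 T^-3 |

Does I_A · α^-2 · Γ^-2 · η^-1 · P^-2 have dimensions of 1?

no

Sum the exponent of each base dimension across the product:
  M: [I_A]_M − 2·[α]_M − 2·[Γ]_M − [η]_M − 2·[P]_M = (0) − 2·(0) − 2·(1) − (1) − 2·(1) = -5
  L: [I_A]_L − 2·[α]_L − 2·[Γ]_L − [η]_L − 2·[P]_L = (4) − 2·(2) − 2·(2) − (2) − 2·(2) = -10
  T: [I_A]_T − 2·[α]_T − 2·[Γ]_T − [η]_T − 2·[P]_T = (0) − 2·(-1) − 2·(-2) − (-1) − 2·(-3) = 13
Net dimensions [M⁻⁵ L⁻¹⁰ T¹³] ≠ [1] — not dimensionless.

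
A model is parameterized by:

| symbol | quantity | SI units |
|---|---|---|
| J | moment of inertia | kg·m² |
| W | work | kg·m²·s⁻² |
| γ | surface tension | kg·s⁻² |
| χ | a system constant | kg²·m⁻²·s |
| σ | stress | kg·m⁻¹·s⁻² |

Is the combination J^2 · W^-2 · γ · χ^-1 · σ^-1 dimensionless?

no

Sum the exponent of each base dimension across the product:
  M: 2·[J]_M − 2·[W]_M + [γ]_M − [χ]_M − [σ]_M = 2·(1) − 2·(1) + (1) − (2) − (1) = -2
  L: 2·[J]_L − 2·[W]_L + [γ]_L − [χ]_L − [σ]_L = 2·(2) − 2·(2) + (0) − (-2) − (-1) = 3
  T: 2·[J]_T − 2·[W]_T + [γ]_T − [χ]_T − [σ]_T = 2·(0) − 2·(-2) + (-2) − (1) − (-2) = 3
Net dimensions [M⁻² L³ T³] ≠ [1] — not dimensionless.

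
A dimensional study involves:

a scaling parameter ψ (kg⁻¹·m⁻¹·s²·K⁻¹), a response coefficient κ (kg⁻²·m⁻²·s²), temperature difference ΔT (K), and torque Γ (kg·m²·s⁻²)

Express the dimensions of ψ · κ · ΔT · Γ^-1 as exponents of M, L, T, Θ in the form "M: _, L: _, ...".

Collect each base-dimension exponent across the product:
  M: (-1) + (-2) + (0) − (1) = -4
  L: (-1) + (-2) + (0) − (2) = -5
  T: (2) + (2) + (0) − (-2) = 6
  Θ: (-1) + (0) + (1) − (0) = 0
So the dimensions are [M⁻⁴ L⁻⁵ T⁶].

M: -4, L: -5, T: 6, Θ: 0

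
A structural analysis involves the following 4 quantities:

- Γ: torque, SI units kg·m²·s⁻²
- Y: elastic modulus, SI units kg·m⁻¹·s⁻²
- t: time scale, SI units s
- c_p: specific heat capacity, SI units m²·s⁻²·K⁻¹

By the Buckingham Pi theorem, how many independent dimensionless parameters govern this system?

There are 4 variables and 4 base dimensions (M, L, T, Θ).
The dimension matrix has rank 4.
Independent dimensionless groups: 4 − 4 = 0.

0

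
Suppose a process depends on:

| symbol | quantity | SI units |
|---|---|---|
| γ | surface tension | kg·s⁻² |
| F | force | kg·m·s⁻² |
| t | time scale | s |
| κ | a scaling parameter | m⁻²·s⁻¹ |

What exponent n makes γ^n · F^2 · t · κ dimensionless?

Balance the M exponent: (1)·n from γ, plus 2·(1) + (0) + (0) = 2 from the rest, must sum to zero.
n + 2 = 0, so n = -2.

-2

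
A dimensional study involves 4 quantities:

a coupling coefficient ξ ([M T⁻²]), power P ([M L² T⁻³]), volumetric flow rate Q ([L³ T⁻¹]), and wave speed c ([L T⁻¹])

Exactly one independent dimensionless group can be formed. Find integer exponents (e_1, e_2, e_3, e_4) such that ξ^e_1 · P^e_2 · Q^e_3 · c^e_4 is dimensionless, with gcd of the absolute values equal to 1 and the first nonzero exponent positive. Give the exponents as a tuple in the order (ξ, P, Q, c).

(2, -2, 1, 1)

M: e_1·(1) + e_2·(1) + e_3·(0) + e_4·(0) = 0
L: e_1·(0) + e_2·(2) + e_3·(3) + e_4·(1) = 0
T: e_1·(-2) + e_2·(-3) + e_3·(-1) + e_4·(-1) = 0
Solving this homogeneous linear system for the smallest-integer solution (first nonzero entry positive) gives (2, -2, 1, 1).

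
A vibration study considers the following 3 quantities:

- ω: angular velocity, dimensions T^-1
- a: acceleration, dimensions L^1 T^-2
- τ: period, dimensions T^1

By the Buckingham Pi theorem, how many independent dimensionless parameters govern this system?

There are 3 variables and 2 base dimensions (L, T).
The dimension matrix has rank 2.
Independent dimensionless groups: 3 − 2 = 1.

1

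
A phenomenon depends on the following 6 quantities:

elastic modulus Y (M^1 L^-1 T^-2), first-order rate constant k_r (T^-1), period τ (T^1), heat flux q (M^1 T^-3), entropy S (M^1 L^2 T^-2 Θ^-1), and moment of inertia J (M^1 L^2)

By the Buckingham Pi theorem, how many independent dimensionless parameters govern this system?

2

There are 6 variables and 4 base dimensions (M, L, T, Θ).
The dimension matrix has rank 4.
Independent dimensionless groups: 6 − 4 = 2.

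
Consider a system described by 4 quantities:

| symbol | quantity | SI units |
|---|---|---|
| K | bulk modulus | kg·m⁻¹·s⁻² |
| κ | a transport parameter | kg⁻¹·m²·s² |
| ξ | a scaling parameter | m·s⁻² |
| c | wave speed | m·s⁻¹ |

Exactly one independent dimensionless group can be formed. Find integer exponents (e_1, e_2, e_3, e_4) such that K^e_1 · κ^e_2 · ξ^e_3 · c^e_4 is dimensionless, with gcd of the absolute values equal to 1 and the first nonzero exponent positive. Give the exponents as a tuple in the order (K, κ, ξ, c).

M: e_1·(1) + e_2·(-1) + e_3·(0) + e_4·(0) = 0
L: e_1·(-1) + e_2·(2) + e_3·(1) + e_4·(1) = 0
T: e_1·(-2) + e_2·(2) + e_3·(-2) + e_4·(-1) = 0
Solving this homogeneous linear system for the smallest-integer solution (first nonzero entry positive) gives (1, 1, 1, -2).

(1, 1, 1, -2)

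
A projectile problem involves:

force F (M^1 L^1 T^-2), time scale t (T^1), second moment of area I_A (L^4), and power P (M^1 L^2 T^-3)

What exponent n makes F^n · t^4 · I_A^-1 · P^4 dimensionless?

Balance the M exponent: (1)·n from F, plus 4·(0) − (0) + 4·(1) = 4 from the rest, must sum to zero.
n + 4 = 0, so n = -4.

-4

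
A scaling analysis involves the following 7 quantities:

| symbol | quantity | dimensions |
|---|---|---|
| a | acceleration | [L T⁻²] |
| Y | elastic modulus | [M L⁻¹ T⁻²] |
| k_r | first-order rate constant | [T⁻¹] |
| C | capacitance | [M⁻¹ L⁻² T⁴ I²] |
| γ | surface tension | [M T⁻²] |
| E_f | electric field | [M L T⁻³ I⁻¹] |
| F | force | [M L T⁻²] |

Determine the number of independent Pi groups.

3

There are 7 variables and 4 base dimensions (M, L, T, I).
The dimension matrix has rank 4.
Independent dimensionless groups: 7 − 4 = 3.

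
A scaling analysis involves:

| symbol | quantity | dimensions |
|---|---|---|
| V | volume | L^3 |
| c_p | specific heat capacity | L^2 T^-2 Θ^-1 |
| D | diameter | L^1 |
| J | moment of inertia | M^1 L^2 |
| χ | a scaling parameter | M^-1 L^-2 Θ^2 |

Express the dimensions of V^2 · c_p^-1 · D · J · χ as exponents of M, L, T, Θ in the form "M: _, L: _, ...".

Collect each base-dimension exponent across the product:
  M: 2·(0) − (0) + (0) + (1) + (-1) = 0
  L: 2·(3) − (2) + (1) + (2) + (-2) = 5
  T: 2·(0) − (-2) + (0) + (0) + (0) = 2
  Θ: 2·(0) − (-1) + (0) + (0) + (2) = 3
So the dimensions are [L⁵ T² Θ³].

M: 0, L: 5, T: 2, Θ: 3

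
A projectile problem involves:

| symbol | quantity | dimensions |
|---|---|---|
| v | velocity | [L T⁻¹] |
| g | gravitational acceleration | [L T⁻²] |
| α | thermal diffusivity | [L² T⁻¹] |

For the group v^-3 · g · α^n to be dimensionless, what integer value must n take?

Balance the L exponent: (2)·n from α, plus −3·(1) + (1) = -2 from the rest, must sum to zero.
2n − 2 = 0, so n = 1.

1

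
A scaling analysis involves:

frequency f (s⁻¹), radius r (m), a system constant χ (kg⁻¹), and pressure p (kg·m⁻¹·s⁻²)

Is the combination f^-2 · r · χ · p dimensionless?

yes

Sum the exponent of each base dimension across the product:
  M: −2·[f]_M + [r]_M + [χ]_M + [p]_M = −2·(0) + (0) + (-1) + (1) = 0
  L: −2·[f]_L + [r]_L + [χ]_L + [p]_L = −2·(0) + (1) + (0) + (-1) = 0
  T: −2·[f]_T + [r]_T + [χ]_T + [p]_T = −2·(-1) + (0) + (0) + (-2) = 0
All base exponents vanish — dimensionless.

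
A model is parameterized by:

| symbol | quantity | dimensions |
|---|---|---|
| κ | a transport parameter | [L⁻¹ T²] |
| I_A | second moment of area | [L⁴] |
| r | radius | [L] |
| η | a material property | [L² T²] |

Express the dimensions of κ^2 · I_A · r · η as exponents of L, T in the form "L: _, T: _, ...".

Collect each base-dimension exponent across the product:
  L: 2·(-1) + (4) + (1) + (2) = 5
  T: 2·(2) + (0) + (0) + (2) = 6
So the dimensions are [L⁵ T⁶].

L: 5, T: 6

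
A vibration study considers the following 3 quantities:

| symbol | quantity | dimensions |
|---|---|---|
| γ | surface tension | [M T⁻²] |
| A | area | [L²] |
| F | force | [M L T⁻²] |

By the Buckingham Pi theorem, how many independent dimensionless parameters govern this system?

1

There are 3 variables and 3 base dimensions (M, L, T).
The dimension matrix has rank 2 (less than 3: the dimension vectors are linearly dependent).
Independent dimensionless groups: 3 − 2 = 1.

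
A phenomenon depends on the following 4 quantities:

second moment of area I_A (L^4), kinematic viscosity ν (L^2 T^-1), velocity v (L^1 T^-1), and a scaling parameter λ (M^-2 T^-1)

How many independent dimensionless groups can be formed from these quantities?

There are 4 variables and 3 base dimensions (M, L, T).
The dimension matrix has rank 3.
Independent dimensionless groups: 4 − 3 = 1.

1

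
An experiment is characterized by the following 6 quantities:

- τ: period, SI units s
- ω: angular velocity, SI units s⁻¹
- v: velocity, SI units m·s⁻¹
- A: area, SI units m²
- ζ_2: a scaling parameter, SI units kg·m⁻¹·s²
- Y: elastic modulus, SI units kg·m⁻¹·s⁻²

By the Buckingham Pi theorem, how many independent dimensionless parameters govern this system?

There are 6 variables and 3 base dimensions (M, L, T).
The dimension matrix has rank 3.
Independent dimensionless groups: 6 − 3 = 3.

3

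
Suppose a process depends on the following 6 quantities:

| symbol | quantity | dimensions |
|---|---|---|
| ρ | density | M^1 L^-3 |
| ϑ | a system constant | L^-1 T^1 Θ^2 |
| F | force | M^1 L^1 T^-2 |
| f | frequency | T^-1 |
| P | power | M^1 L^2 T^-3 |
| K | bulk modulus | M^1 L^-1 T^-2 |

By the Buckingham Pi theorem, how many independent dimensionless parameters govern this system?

2

There are 6 variables and 4 base dimensions (M, L, T, Θ).
The dimension matrix has rank 4.
Independent dimensionless groups: 6 − 4 = 2.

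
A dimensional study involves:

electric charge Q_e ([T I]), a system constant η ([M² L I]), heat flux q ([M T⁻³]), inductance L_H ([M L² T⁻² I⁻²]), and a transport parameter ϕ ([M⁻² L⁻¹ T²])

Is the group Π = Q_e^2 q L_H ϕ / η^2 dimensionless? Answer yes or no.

no

Sum the exponent of each base dimension across the product:
  M: 2·[Q_e]_M − 2·[η]_M + [q]_M + [L_H]_M + [ϕ]_M = 2·(0) − 2·(2) + (1) + (1) + (-2) = -4
  L: 2·[Q_e]_L − 2·[η]_L + [q]_L + [L_H]_L + [ϕ]_L = 2·(0) − 2·(1) + (0) + (2) + (-1) = -1
  T: 2·[Q_e]_T − 2·[η]_T + [q]_T + [L_H]_T + [ϕ]_T = 2·(1) − 2·(0) + (-3) + (-2) + (2) = -1
  I: 2·[Q_e]_I − 2·[η]_I + [q]_I + [L_H]_I + [ϕ]_I = 2·(1) − 2·(1) + (0) + (-2) + (0) = -2
Net dimensions [M⁻⁴ L⁻¹ T⁻¹ I⁻²] ≠ [1] — not dimensionless.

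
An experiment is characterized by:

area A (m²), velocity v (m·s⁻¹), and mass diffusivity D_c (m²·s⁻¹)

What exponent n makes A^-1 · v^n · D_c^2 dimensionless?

-2

Balance the L exponent: (1)·n from v, plus −(2) + 2·(2) = 2 from the rest, must sum to zero.
n + 2 = 0, so n = -2.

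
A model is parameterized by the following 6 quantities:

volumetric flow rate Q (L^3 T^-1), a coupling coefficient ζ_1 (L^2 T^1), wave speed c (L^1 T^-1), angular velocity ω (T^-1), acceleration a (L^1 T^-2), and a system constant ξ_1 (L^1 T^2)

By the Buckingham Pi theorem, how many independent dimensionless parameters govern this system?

There are 6 variables and 2 base dimensions (L, T).
The dimension matrix has rank 2.
Independent dimensionless groups: 6 − 2 = 4.

4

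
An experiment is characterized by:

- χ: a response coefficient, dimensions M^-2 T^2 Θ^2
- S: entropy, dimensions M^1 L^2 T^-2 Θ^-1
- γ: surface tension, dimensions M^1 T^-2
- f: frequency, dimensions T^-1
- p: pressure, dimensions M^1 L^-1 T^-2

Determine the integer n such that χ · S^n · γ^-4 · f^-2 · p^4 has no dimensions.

2

Balance the M exponent: (1)·n from S, plus (-2) − 4·(1) − 2·(0) + 4·(1) = -2 from the rest, must sum to zero.
n − 2 = 0, so n = 2.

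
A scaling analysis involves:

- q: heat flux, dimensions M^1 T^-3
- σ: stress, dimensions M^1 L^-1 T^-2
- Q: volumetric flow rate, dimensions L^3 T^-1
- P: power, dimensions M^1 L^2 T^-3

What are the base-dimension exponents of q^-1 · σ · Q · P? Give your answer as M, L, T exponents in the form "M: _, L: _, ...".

Collect each base-dimension exponent across the product:
  M: −(1) + (1) + (0) + (1) = 1
  L: −(0) + (-1) + (3) + (2) = 4
  T: −(-3) + (-2) + (-1) + (-3) = -3
So the dimensions are [M L⁴ T⁻³].

M: 1, L: 4, T: -3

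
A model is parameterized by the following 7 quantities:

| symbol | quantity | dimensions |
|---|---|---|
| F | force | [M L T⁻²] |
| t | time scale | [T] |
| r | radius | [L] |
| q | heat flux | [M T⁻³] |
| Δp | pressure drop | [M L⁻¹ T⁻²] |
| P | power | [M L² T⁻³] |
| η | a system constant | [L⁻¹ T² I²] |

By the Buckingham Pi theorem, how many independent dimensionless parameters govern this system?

There are 7 variables and 4 base dimensions (M, L, T, I).
The dimension matrix has rank 4.
Independent dimensionless groups: 7 − 4 = 3.

3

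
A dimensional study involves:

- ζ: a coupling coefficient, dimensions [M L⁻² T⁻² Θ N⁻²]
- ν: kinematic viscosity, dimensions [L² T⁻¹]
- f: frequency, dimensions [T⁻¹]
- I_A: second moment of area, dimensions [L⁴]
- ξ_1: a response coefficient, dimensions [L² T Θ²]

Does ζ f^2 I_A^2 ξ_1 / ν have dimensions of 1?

Sum the exponent of each base dimension across the product:
  M: [ζ]_M − [ν]_M + 2·[f]_M + 2·[I_A]_M + [ξ_1]_M = (1) − (0) + 2·(0) + 2·(0) + (0) = 1
  L: [ζ]_L − [ν]_L + 2·[f]_L + 2·[I_A]_L + [ξ_1]_L = (-2) − (2) + 2·(0) + 2·(4) + (2) = 6
  T: [ζ]_T − [ν]_T + 2·[f]_T + 2·[I_A]_T + [ξ_1]_T = (-2) − (-1) + 2·(-1) + 2·(0) + (1) = -2
  Θ: [ζ]_Θ − [ν]_Θ + 2·[f]_Θ + 2·[I_A]_Θ + [ξ_1]_Θ = (1) − (0) + 2·(0) + 2·(0) + (2) = 3
  N: [ζ]_N − [ν]_N + 2·[f]_N + 2·[I_A]_N + [ξ_1]_N = (-2) − (0) + 2·(0) + 2·(0) + (0) = -2
Net dimensions [M L⁶ T⁻² Θ³ N⁻²] ≠ [1] — not dimensionless.

no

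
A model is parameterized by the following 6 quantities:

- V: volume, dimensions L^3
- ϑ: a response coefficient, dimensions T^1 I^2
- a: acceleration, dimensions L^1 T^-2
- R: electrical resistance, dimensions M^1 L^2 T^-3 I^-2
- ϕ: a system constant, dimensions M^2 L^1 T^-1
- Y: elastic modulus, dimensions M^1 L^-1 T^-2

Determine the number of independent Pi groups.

There are 6 variables and 4 base dimensions (M, L, T, I).
The dimension matrix has rank 4.
Independent dimensionless groups: 6 − 4 = 2.

2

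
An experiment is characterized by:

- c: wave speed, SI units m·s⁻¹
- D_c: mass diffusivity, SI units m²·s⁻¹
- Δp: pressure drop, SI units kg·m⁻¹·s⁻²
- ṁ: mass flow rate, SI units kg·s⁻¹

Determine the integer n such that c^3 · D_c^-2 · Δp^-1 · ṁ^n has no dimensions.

1

Balance the M exponent: (1)·n from ṁ, plus 3·(0) − 2·(0) − (1) = -1 from the rest, must sum to zero.
n − 1 = 0, so n = 1.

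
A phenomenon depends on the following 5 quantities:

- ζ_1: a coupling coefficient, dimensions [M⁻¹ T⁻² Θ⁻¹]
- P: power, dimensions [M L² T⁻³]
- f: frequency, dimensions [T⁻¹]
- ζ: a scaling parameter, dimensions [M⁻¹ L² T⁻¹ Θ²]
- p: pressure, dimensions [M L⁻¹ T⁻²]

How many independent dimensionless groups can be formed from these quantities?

There are 5 variables and 4 base dimensions (M, L, T, Θ).
The dimension matrix has rank 4.
Independent dimensionless groups: 5 − 4 = 1.

1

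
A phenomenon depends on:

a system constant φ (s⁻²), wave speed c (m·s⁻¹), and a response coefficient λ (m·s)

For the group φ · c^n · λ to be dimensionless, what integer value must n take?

Balance the L exponent: (1)·n from c, plus (0) + (1) = 1 from the rest, must sum to zero.
n + 1 = 0, so n = -1.

-1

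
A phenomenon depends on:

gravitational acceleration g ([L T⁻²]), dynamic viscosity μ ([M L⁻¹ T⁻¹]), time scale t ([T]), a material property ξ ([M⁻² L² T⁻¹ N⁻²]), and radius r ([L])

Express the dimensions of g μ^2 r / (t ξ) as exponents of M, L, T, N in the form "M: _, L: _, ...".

Collect each base-dimension exponent across the product:
  M: (0) + 2·(1) − (0) − (-2) + (0) = 4
  L: (1) + 2·(-1) − (0) − (2) + (1) = -2
  T: (-2) + 2·(-1) − (1) − (-1) + (0) = -4
  N: (0) + 2·(0) − (0) − (-2) + (0) = 2
So the dimensions are [M⁴ L⁻² T⁻⁴ N²].

M: 4, L: -2, T: -4, N: 2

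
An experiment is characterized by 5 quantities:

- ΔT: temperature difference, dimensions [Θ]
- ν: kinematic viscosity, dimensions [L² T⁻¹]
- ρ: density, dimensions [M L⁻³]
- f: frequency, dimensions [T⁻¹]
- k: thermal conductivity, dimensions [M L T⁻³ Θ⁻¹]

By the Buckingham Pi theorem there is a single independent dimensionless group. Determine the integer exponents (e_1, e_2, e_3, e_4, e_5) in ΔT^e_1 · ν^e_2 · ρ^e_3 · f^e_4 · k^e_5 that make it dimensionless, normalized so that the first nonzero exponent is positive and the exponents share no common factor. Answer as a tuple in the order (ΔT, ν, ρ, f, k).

(1, -2, -1, -1, 1)

M: e_1·(0) + e_2·(0) + e_3·(1) + e_4·(0) + e_5·(1) = 0
L: e_1·(0) + e_2·(2) + e_3·(-3) + e_4·(0) + e_5·(1) = 0
T: e_1·(0) + e_2·(-1) + e_3·(0) + e_4·(-1) + e_5·(-3) = 0
Θ: e_1·(1) + e_2·(0) + e_3·(0) + e_4·(0) + e_5·(-1) = 0
Solving this homogeneous linear system for the smallest-integer solution (first nonzero entry positive) gives (1, -2, -1, -1, 1).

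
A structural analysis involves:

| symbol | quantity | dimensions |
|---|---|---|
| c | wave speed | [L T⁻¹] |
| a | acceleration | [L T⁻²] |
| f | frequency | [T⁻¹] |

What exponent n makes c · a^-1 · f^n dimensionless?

Balance the T exponent: (-1)·n from f, plus (-1) − (-2) = 1 from the rest, must sum to zero.
−n + 1 = 0, so n = 1.

1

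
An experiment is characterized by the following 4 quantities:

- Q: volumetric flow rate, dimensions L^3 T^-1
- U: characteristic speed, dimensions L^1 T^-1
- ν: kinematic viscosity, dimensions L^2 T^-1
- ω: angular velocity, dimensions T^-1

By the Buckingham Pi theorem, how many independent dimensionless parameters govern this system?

There are 4 variables and 2 base dimensions (L, T).
The dimension matrix has rank 2.
Independent dimensionless groups: 4 − 2 = 2.

2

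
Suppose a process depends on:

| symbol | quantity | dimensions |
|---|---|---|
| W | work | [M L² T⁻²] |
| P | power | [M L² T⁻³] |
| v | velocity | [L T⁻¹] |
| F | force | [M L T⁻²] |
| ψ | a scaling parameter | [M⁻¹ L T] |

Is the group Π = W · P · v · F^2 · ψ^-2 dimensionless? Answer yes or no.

no

Sum the exponent of each base dimension across the product:
  M: [W]_M + [P]_M + [v]_M + 2·[F]_M − 2·[ψ]_M = (1) + (1) + (0) + 2·(1) − 2·(-1) = 6
  L: [W]_L + [P]_L + [v]_L + 2·[F]_L − 2·[ψ]_L = (2) + (2) + (1) + 2·(1) − 2·(1) = 5
  T: [W]_T + [P]_T + [v]_T + 2·[F]_T − 2·[ψ]_T = (-2) + (-3) + (-1) + 2·(-2) − 2·(1) = -12
Net dimensions [M⁶ L⁵ T⁻¹²] ≠ [1] — not dimensionless.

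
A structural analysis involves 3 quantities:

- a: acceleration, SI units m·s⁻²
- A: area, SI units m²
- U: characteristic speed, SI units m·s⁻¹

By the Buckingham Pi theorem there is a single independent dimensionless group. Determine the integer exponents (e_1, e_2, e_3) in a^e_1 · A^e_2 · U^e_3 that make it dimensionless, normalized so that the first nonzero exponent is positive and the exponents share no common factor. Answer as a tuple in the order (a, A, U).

L: e_1·(1) + e_2·(2) + e_3·(1) = 0
T: e_1·(-2) + e_2·(0) + e_3·(-1) = 0
Solving this homogeneous linear system for the smallest-integer solution (first nonzero entry positive) gives (2, 1, -4).

(2, 1, -4)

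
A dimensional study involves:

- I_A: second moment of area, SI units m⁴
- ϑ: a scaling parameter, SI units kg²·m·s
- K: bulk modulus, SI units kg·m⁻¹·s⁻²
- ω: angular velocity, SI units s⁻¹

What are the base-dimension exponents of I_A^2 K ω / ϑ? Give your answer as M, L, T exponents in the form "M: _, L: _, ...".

M: -1, L: 6, T: -4

Collect each base-dimension exponent across the product:
  M: 2·(0) − (2) + (1) + (0) = -1
  L: 2·(4) − (1) + (-1) + (0) = 6
  T: 2·(0) − (1) + (-2) + (-1) = -4
So the dimensions are [M⁻¹ L⁶ T⁻⁴].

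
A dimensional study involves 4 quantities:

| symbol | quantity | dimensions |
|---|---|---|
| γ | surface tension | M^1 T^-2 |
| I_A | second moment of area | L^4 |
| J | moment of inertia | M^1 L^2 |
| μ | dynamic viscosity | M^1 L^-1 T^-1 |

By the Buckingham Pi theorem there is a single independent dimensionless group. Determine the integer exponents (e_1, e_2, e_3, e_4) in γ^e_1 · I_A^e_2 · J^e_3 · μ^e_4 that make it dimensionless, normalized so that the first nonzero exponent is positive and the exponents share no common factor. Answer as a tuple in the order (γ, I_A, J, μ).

M: e_1·(1) + e_2·(0) + e_3·(1) + e_4·(1) = 0
L: e_1·(0) + e_2·(4) + e_3·(2) + e_4·(-1) = 0
T: e_1·(-2) + e_2·(0) + e_3·(0) + e_4·(-1) = 0
Solving this homogeneous linear system for the smallest-integer solution (first nonzero entry positive) gives (1, -1, 1, -2).

(1, -1, 1, -2)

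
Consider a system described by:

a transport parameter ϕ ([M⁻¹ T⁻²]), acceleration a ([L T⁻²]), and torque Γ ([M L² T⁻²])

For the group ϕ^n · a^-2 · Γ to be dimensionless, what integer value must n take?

1

Balance the M exponent: (-1)·n from ϕ, plus −2·(0) + (1) = 1 from the rest, must sum to zero.
−n + 1 = 0, so n = 1.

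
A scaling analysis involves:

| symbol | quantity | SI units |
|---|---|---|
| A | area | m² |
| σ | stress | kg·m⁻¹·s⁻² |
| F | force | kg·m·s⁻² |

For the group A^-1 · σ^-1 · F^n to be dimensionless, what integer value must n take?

1

Balance the M exponent: (1)·n from F, plus −(0) − (1) = -1 from the rest, must sum to zero.
n − 1 = 0, so n = 1.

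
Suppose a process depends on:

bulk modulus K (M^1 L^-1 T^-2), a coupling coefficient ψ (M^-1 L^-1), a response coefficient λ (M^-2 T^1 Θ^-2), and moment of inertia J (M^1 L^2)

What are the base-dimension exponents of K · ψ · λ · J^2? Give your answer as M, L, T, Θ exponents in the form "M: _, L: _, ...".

Collect each base-dimension exponent across the product:
  M: (1) + (-1) + (-2) + 2·(1) = 0
  L: (-1) + (-1) + (0) + 2·(2) = 2
  T: (-2) + (0) + (1) + 2·(0) = -1
  Θ: (0) + (0) + (-2) + 2·(0) = -2
So the dimensions are [L² T⁻¹ Θ⁻²].

M: 0, L: 2, T: -1, Θ: -2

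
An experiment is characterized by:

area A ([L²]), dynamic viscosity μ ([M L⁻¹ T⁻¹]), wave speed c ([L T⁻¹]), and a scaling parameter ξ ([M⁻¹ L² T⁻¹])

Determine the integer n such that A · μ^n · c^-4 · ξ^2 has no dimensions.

2

Balance the M exponent: (1)·n from μ, plus (0) − 4·(0) + 2·(-1) = -2 from the rest, must sum to zero.
n − 2 = 0, so n = 2.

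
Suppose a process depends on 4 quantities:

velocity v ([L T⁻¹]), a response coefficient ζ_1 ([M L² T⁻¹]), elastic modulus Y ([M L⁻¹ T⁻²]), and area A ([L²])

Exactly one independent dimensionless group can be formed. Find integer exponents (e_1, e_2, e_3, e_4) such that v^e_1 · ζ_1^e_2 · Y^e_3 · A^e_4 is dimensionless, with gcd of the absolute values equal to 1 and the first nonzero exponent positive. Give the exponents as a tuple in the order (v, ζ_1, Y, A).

M: e_1·(0) + e_2·(1) + e_3·(1) + e_4·(0) = 0
L: e_1·(1) + e_2·(2) + e_3·(-1) + e_4·(2) = 0
T: e_1·(-1) + e_2·(-1) + e_3·(-2) + e_4·(0) = 0
Solving this homogeneous linear system for the smallest-integer solution (first nonzero entry positive) gives (1, 1, -1, -2).

(1, 1, -1, -2)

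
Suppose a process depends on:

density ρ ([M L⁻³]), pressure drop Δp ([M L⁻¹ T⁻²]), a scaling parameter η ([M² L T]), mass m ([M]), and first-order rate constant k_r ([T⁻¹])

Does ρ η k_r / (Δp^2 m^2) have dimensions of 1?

no

Sum the exponent of each base dimension across the product:
  M: [ρ]_M − 2·[Δp]_M + [η]_M − 2·[m]_M + [k_r]_M = (1) − 2·(1) + (2) − 2·(1) + (0) = -1
  L: [ρ]_L − 2·[Δp]_L + [η]_L − 2·[m]_L + [k_r]_L = (-3) − 2·(-1) + (1) − 2·(0) + (0) = 0
  T: [ρ]_T − 2·[Δp]_T + [η]_T − 2·[m]_T + [k_r]_T = (0) − 2·(-2) + (1) − 2·(0) + (-1) = 4
Net dimensions [M⁻¹ T⁴] ≠ [1] — not dimensionless.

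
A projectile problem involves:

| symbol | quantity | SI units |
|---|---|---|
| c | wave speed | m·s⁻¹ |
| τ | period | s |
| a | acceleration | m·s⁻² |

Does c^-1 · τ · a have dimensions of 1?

yes

Sum the exponent of each base dimension across the product:
  M: −[c]_M + [τ]_M + [a]_M = −(0) + (0) + (0) = 0
  L: −[c]_L + [τ]_L + [a]_L = −(1) + (0) + (1) = 0
  T: −[c]_T + [τ]_T + [a]_T = −(-1) + (1) + (-2) = 0
All base exponents vanish — dimensionless.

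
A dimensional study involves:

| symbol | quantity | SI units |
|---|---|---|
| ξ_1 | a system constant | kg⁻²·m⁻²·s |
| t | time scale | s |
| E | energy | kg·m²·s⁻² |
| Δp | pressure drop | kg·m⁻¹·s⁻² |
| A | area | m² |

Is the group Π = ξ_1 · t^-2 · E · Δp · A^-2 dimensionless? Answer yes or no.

no

Sum the exponent of each base dimension across the product:
  M: [ξ_1]_M − 2·[t]_M + [E]_M + [Δp]_M − 2·[A]_M = (-2) − 2·(0) + (1) + (1) − 2·(0) = 0
  L: [ξ_1]_L − 2·[t]_L + [E]_L + [Δp]_L − 2·[A]_L = (-2) − 2·(0) + (2) + (-1) − 2·(2) = -5
  T: [ξ_1]_T − 2·[t]_T + [E]_T + [Δp]_T − 2·[A]_T = (1) − 2·(1) + (-2) + (-2) − 2·(0) = -5
Net dimensions [L⁻⁵ T⁻⁵] ≠ [1] — not dimensionless.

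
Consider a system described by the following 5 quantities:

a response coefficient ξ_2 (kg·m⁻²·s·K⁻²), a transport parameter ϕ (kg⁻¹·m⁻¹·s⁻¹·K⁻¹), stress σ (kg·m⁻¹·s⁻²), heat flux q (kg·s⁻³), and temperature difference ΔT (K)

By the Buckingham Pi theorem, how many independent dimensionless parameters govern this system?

1

There are 5 variables and 4 base dimensions (M, L, T, Θ).
The dimension matrix has rank 4.
Independent dimensionless groups: 5 − 4 = 1.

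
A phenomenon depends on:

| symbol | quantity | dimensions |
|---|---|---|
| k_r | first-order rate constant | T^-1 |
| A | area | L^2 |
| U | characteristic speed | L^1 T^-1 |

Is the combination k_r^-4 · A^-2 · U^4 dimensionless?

Sum the exponent of each base dimension across the product:
  M: −4·[k_r]_M − 2·[A]_M + 4·[U]_M = −4·(0) − 2·(0) + 4·(0) = 0
  L: −4·[k_r]_L − 2·[A]_L + 4·[U]_L = −4·(0) − 2·(2) + 4·(1) = 0
  T: −4·[k_r]_T − 2·[A]_T + 4·[U]_T = −4·(-1) − 2·(0) + 4·(-1) = 0
All base exponents vanish — dimensionless.

yes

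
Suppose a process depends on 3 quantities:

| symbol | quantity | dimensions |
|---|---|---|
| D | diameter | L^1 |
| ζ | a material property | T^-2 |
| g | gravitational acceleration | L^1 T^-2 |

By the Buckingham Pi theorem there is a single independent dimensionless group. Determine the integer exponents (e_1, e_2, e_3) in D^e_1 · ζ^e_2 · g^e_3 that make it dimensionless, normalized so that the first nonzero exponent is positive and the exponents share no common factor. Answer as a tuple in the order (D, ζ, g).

L: e_1·(1) + e_2·(0) + e_3·(1) = 0
T: e_1·(0) + e_2·(-2) + e_3·(-2) = 0
Solving this homogeneous linear system for the smallest-integer solution (first nonzero entry positive) gives (1, 1, -1).

(1, 1, -1)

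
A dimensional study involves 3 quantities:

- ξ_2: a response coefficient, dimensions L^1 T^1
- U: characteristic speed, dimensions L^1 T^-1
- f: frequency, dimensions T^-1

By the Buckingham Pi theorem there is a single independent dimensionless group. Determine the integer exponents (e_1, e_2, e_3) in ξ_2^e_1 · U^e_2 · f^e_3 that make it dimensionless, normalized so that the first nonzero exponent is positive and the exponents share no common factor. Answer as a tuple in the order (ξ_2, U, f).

L: e_1·(1) + e_2·(1) + e_3·(0) = 0
T: e_1·(1) + e_2·(-1) + e_3·(-1) = 0
Solving this homogeneous linear system for the smallest-integer solution (first nonzero entry positive) gives (1, -1, 2).

(1, -1, 2)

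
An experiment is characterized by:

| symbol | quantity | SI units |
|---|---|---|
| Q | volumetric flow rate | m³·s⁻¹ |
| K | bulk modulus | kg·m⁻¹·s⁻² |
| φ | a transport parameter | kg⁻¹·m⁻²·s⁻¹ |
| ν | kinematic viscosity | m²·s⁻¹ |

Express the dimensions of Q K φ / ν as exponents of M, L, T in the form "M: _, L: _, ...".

Collect each base-dimension exponent across the product:
  M: (0) + (1) + (-1) − (0) = 0
  L: (3) + (-1) + (-2) − (2) = -2
  T: (-1) + (-2) + (-1) − (-1) = -3
So the dimensions are [L⁻² T⁻³].

M: 0, L: -2, T: -3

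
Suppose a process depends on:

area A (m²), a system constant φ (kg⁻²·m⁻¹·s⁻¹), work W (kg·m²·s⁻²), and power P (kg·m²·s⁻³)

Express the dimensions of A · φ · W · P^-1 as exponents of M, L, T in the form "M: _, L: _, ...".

Collect each base-dimension exponent across the product:
  M: (0) + (-2) + (1) − (1) = -2
  L: (2) + (-1) + (2) − (2) = 1
  T: (0) + (-1) + (-2) − (-3) = 0
So the dimensions are [M⁻² L].

M: -2, L: 1, T: 0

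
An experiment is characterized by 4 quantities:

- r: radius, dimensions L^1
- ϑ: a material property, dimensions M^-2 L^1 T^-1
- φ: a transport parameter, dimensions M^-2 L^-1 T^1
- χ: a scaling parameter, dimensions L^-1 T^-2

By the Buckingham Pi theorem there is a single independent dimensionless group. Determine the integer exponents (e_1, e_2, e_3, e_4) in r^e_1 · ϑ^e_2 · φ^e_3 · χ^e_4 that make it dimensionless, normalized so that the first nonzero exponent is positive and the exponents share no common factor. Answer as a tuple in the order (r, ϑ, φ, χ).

(3, -1, 1, 1)

M: e_1·(0) + e_2·(-2) + e_3·(-2) + e_4·(0) = 0
L: e_1·(1) + e_2·(1) + e_3·(-1) + e_4·(-1) = 0
T: e_1·(0) + e_2·(-1) + e_3·(1) + e_4·(-2) = 0
Solving this homogeneous linear system for the smallest-integer solution (first nonzero entry positive) gives (3, -1, 1, 1).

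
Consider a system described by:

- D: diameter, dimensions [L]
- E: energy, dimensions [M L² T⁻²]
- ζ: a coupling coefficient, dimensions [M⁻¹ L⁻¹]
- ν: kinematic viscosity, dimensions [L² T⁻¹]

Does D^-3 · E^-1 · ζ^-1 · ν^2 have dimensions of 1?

Sum the exponent of each base dimension across the product:
  M: −3·[D]_M − [E]_M − [ζ]_M + 2·[ν]_M = −3·(0) − (1) − (-1) + 2·(0) = 0
  L: −3·[D]_L − [E]_L − [ζ]_L + 2·[ν]_L = −3·(1) − (2) − (-1) + 2·(2) = 0
  T: −3·[D]_T − [E]_T − [ζ]_T + 2·[ν]_T = −3·(0) − (-2) − (0) + 2·(-1) = 0
All base exponents vanish — dimensionless.

yes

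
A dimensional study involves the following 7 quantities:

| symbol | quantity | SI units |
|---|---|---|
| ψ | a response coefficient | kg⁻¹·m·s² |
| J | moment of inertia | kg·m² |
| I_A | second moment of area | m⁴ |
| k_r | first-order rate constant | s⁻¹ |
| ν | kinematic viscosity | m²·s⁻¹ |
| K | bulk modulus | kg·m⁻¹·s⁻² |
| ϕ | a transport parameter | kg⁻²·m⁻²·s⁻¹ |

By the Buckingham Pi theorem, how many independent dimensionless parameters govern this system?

4

There are 7 variables and 3 base dimensions (M, L, T).
The dimension matrix has rank 3.
Independent dimensionless groups: 7 − 3 = 4.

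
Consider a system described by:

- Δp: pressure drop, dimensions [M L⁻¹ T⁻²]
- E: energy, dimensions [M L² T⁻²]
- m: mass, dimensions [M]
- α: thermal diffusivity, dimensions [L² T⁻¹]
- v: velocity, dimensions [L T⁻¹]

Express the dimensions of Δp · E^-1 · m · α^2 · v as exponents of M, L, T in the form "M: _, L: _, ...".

Collect each base-dimension exponent across the product:
  M: (1) − (1) + (1) + 2·(0) + (0) = 1
  L: (-1) − (2) + (0) + 2·(2) + (1) = 2
  T: (-2) − (-2) + (0) + 2·(-1) + (-1) = -3
So the dimensions are [M L² T⁻³].

M: 1, L: 2, T: -3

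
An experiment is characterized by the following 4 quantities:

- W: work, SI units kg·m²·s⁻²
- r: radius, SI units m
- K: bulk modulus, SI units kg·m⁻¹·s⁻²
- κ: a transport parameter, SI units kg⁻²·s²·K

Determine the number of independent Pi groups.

There are 4 variables and 4 base dimensions (M, L, T, Θ).
The dimension matrix has rank 3 (less than 4: the dimension vectors are linearly dependent).
Independent dimensionless groups: 4 − 3 = 1.

1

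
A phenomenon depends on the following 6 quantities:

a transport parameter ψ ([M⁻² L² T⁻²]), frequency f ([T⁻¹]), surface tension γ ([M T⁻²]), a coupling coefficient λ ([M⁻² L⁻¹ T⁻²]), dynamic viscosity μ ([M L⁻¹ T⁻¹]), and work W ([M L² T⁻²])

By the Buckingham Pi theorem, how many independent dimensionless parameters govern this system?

3

There are 6 variables and 3 base dimensions (M, L, T).
The dimension matrix has rank 3.
Independent dimensionless groups: 6 − 3 = 3.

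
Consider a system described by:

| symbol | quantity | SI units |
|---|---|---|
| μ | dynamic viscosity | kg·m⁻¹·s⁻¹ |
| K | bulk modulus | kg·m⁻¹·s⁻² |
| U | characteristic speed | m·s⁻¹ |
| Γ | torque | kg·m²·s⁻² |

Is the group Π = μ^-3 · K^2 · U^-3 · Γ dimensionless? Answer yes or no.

yes

Sum the exponent of each base dimension across the product:
  M: −3·[μ]_M + 2·[K]_M − 3·[U]_M + [Γ]_M = −3·(1) + 2·(1) − 3·(0) + (1) = 0
  L: −3·[μ]_L + 2·[K]_L − 3·[U]_L + [Γ]_L = −3·(-1) + 2·(-1) − 3·(1) + (2) = 0
  T: −3·[μ]_T + 2·[K]_T − 3·[U]_T + [Γ]_T = −3·(-1) + 2·(-2) − 3·(-1) + (-2) = 0
  I: −3·[μ]_I + 2·[K]_I − 3·[U]_I + [Γ]_I = −3·(0) + 2·(0) − 3·(0) + (0) = 0
All base exponents vanish — dimensionless.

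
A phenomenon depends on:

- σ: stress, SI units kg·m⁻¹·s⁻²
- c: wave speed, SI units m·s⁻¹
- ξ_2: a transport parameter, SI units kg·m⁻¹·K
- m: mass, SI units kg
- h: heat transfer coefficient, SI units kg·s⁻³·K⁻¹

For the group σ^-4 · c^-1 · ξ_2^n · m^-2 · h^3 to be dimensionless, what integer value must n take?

Balance the M exponent: (1)·n from ξ_2, plus −4·(1) − (0) − 2·(1) + 3·(1) = -3 from the rest, must sum to zero.
n − 3 = 0, so n = 3.

3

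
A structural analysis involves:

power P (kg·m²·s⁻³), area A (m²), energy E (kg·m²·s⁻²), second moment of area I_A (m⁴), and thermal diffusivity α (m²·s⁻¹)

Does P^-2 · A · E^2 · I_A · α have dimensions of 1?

no

Sum the exponent of each base dimension across the product:
  M: −2·[P]_M + [A]_M + 2·[E]_M + [I_A]_M + [α]_M = −2·(1) + (0) + 2·(1) + (0) + (0) = 0
  L: −2·[P]_L + [A]_L + 2·[E]_L + [I_A]_L + [α]_L = −2·(2) + (2) + 2·(2) + (4) + (2) = 8
  T: −2·[P]_T + [A]_T + 2·[E]_T + [I_A]_T + [α]_T = −2·(-3) + (0) + 2·(-2) + (0) + (-1) = 1
Net dimensions [L⁸ T] ≠ [1] — not dimensionless.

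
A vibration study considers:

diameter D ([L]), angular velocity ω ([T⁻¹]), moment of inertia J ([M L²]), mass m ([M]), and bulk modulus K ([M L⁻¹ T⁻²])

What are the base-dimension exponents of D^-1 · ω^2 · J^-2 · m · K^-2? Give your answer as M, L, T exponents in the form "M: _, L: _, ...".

M: -3, L: -3, T: 2

Collect each base-dimension exponent across the product:
  M: −(0) + 2·(0) − 2·(1) + (1) − 2·(1) = -3
  L: −(1) + 2·(0) − 2·(2) + (0) − 2·(-1) = -3
  T: −(0) + 2·(-1) − 2·(0) + (0) − 2·(-2) = 2
So the dimensions are [M⁻³ L⁻³ T²].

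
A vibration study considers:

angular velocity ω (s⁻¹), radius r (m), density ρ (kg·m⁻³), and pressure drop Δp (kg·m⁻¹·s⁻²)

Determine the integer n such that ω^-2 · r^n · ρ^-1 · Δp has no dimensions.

-2

Balance the L exponent: (1)·n from r, plus −2·(0) − (-3) + (-1) = 2 from the rest, must sum to zero.
n + 2 = 0, so n = -2.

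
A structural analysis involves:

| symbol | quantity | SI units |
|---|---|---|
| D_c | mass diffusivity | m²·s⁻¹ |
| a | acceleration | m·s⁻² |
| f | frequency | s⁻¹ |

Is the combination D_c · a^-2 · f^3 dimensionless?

Sum the exponent of each base dimension across the product:
  M: [D_c]_M − 2·[a]_M + 3·[f]_M = (0) − 2·(0) + 3·(0) = 0
  L: [D_c]_L − 2·[a]_L + 3·[f]_L = (2) − 2·(1) + 3·(0) = 0
  T: [D_c]_T − 2·[a]_T + 3·[f]_T = (-1) − 2·(-2) + 3·(-1) = 0
All base exponents vanish — dimensionless.

yes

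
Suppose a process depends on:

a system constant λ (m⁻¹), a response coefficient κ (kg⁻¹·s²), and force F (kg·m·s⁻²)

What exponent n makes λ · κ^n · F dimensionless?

1

Balance the M exponent: (-1)·n from κ, plus (0) + (1) = 1 from the rest, must sum to zero.
−n + 1 = 0, so n = 1.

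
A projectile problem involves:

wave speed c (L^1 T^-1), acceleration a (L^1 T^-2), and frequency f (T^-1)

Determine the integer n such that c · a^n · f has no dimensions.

Balance the L exponent: (1)·n from a, plus (1) + (0) = 1 from the rest, must sum to zero.
n + 1 = 0, so n = -1.

-1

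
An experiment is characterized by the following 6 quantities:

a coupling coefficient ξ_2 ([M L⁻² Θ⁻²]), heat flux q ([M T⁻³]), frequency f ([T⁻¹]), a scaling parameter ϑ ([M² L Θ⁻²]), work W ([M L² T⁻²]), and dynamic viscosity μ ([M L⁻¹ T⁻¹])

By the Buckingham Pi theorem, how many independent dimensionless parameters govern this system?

There are 6 variables and 4 base dimensions (M, L, T, Θ).
The dimension matrix has rank 4.
Independent dimensionless groups: 6 − 4 = 2.

2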